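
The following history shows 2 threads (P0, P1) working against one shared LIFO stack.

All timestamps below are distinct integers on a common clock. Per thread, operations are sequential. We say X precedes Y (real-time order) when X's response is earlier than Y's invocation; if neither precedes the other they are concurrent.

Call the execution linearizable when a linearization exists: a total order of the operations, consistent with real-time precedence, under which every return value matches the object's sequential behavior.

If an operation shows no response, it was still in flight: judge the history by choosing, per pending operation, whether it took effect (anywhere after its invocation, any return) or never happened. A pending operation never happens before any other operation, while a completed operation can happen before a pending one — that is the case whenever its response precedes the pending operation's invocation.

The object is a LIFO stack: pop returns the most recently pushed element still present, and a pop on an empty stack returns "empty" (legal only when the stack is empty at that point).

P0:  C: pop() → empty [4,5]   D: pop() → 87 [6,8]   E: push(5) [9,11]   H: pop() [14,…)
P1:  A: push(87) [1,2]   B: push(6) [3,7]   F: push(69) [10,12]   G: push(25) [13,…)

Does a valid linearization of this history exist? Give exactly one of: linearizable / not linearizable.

not linearizable

through event 4 a valid linearization exists; event 5 (C responding at time 5) ends that
exhaustive check: the 2 completed LIFO stack ops admit one real-time order; illegal
every completion of the 1 pending operation (B) was checked; none linearizes
take A, C (pending dropped): step 2 already fails, because C pop() → empty cannot occur there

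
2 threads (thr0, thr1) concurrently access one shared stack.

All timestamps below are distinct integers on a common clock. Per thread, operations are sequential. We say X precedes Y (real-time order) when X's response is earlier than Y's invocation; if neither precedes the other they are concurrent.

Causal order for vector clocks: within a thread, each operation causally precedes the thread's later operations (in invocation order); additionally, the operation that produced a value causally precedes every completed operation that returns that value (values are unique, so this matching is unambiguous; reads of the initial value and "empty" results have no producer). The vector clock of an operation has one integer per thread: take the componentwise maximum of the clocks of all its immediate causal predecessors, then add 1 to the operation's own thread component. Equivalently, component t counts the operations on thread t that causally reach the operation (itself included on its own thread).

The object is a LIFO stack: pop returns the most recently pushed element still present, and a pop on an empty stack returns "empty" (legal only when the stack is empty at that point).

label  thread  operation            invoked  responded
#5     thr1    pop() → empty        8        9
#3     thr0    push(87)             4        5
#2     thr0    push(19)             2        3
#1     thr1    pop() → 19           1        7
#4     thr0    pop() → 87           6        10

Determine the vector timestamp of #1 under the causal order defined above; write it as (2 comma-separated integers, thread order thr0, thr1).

root op #2, invoked 2: fresh clock plus thr0's own tick → (1, 0)
VC(#1, invoked at 1): max of VC(#2)=(1, 0), then +1 on thread thr1 → (1, 1)
VC(#3, invoked at 4): max of VC(#2)=(1, 0), then +1 on thread thr0 → (2, 0)
VC(#5, invoked at 8): max of VC(#1)=(1, 1), then +1 on thread thr1 → (1, 2)
VC(#4, invoked at 6): max of VC(#3)=(2, 0), then +1 on thread thr0 → (3, 0)
target: VC(#1) = (1, 1)

(1, 1)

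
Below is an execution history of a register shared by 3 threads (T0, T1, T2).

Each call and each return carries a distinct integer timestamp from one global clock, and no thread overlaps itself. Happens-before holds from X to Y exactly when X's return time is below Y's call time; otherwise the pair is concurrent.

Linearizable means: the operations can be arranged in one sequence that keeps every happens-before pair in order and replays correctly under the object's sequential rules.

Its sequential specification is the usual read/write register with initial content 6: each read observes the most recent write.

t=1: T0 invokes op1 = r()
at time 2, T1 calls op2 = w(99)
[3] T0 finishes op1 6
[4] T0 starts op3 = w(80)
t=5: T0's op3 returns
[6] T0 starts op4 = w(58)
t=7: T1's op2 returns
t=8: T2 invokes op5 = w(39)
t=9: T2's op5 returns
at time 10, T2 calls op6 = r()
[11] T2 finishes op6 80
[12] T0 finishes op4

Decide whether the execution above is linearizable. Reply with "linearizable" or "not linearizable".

not linearizable

through event 10 a valid linearization exists; event 11 (op6 responding at time 11) ends that
checked exhaustively: 3 real-time-consistent orders of 5 completed operations, zero legal register replays
no completion choice of the 1 pending operation (op4) rescues it — every subset was tried
one such order, op1, op2, op3, op5, op6 (pending dropped), breaks at step 5 where op6 r() → 80 is illegal
one such order, op1, op3, op2, op5, op6 (pending dropped), breaks at step 5 where op6 r() → 80 is illegal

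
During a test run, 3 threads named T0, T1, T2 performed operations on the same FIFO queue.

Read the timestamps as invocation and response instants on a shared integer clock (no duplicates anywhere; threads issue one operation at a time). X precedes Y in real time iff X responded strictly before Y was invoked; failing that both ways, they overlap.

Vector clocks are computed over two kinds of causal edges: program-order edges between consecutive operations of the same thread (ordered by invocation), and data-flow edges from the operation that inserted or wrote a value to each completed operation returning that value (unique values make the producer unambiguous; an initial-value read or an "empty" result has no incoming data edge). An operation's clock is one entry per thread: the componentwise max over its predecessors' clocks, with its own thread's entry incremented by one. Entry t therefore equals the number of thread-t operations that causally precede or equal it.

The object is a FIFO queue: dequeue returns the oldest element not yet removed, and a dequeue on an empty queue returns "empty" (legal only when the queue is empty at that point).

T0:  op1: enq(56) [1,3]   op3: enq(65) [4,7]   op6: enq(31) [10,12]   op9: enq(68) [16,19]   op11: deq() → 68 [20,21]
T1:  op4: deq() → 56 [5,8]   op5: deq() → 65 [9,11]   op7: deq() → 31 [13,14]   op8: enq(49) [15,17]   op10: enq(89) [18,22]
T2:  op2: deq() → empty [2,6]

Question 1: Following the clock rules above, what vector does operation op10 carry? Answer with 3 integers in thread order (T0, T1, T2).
(3, 5, 0)

invoked at 2, op2 has no predecessors; its own T2 bump gives (0, 0, 1)
invoked at 1, op1 has no predecessors; its own T0 bump gives (1, 0, 0)
VC(op4, invoked at 5): max of VC(op1)=(1, 0, 0), then +1 on thread T1 → (1, 1, 0)
VC(op3, invoked at 4): max of VC(op1)=(1, 0, 0), then +1 on thread T0 → (2, 0, 0)
VC(op6, invoked at 10): max of VC(op3)=(2, 0, 0), then +1 on thread T0 → (3, 0, 0)
VC(op5, invoked at 9): max of VC(op3)=(2, 0, 0), VC(op4)=(1, 1, 0), then +1 on thread T1 → (2, 2, 0)
VC(op9, invoked at 16): max of VC(op6)=(3, 0, 0), then +1 on thread T0 → (4, 0, 0)
VC(op11, invoked at 20): max of VC(op9)=(4, 0, 0), then +1 on thread T0 → (5, 0, 0)
VC(op7, invoked at 13): max of VC(op5)=(2, 2, 0), VC(op6)=(3, 0, 0), then +1 on thread T1 → (3, 3, 0)
VC(op8, invoked at 15): max of VC(op7)=(3, 3, 0), then +1 on thread T1 → (3, 4, 0)
VC(op10, invoked at 18): max of VC(op8)=(3, 4, 0), then +1 on thread T1 → (3, 5, 0)
target: VC(op10) = (3, 5, 0)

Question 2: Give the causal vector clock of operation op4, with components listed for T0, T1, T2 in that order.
(1, 1, 0)

op2 (invocation 2): nothing precedes it; T2's component alone gives (0, 0, 1)
op1 (invocation 1): nothing precedes it; T0's component alone gives (1, 0, 0)
merge at op4 (invoked 5): VC(op1)=(1, 0, 0), own-thread bump on T1 → (1, 1, 0)
merge at op3 (invoked 4): VC(op1)=(1, 0, 0), own-thread bump on T0 → (2, 0, 0)
merge at op6 (invoked 10): VC(op3)=(2, 0, 0), own-thread bump on T0 → (3, 0, 0)
merge at op5 (invoked 9): VC(op3)=(2, 0, 0), VC(op4)=(1, 1, 0), own-thread bump on T1 → (2, 2, 0)
merge at op9 (invoked 16): VC(op6)=(3, 0, 0), own-thread bump on T0 → (4, 0, 0)
merge at op11 (invoked 20): VC(op9)=(4, 0, 0), own-thread bump on T0 → (5, 0, 0)
merge at op7 (invoked 13): VC(op5)=(2, 2, 0), VC(op6)=(3, 0, 0), own-thread bump on T1 → (3, 3, 0)
merge at op8 (invoked 15): VC(op7)=(3, 3, 0), own-thread bump on T1 → (3, 4, 0)
merge at op10 (invoked 18): VC(op8)=(3, 4, 0), own-thread bump on T1 → (3, 5, 0)
target: VC(op4) = (1, 1, 0)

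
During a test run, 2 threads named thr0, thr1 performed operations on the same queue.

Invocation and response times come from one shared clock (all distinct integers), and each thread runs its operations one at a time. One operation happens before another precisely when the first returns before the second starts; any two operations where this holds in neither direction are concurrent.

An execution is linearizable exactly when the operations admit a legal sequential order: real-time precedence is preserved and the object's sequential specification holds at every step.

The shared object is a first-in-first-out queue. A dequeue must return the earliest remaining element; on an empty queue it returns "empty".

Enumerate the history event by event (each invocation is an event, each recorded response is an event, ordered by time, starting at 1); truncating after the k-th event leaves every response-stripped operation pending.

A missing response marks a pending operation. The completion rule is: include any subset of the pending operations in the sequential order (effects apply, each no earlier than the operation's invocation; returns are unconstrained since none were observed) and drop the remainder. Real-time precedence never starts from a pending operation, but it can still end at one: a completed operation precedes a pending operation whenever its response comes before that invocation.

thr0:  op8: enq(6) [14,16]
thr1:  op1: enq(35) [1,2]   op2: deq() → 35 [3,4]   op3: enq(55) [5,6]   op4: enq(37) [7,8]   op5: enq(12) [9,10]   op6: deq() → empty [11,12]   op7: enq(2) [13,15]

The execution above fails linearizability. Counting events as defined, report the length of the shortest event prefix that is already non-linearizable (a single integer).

a valid linearization of events 1..11 exists, for instance op1, op2, op3, op4, op5:
1. op1 enq(35), leaving queue <35>
2. op2 deq() → 35, leaving queue <>
3. op3 enq(55), leaving queue <55>
4. op4 enq(37), leaving queue <55,37>
5. op5 enq(12), leaving queue <55,37,12>
event 12 — op6's response, time 12 — after it, nothing linearizes
take op1, op2, op3, op4, op5, op6: step 6 already fails, because op6 deq() → empty cannot occur there

12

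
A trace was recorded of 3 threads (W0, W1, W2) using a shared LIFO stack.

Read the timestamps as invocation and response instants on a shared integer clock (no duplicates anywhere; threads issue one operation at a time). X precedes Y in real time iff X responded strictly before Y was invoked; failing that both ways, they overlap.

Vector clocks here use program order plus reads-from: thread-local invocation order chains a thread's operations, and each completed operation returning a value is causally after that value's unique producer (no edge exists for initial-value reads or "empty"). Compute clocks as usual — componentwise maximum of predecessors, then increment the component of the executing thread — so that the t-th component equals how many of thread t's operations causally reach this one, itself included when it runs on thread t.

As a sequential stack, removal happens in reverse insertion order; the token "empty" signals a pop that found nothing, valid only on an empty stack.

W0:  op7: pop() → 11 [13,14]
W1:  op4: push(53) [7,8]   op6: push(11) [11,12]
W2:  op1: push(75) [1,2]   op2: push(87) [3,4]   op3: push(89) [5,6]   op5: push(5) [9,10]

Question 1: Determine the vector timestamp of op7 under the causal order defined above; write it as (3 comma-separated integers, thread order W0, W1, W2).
Answer: (1, 2, 0)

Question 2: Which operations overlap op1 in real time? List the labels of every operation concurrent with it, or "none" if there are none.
Answer: none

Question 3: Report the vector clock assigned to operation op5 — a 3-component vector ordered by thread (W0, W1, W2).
Answer: (0, 0, 4)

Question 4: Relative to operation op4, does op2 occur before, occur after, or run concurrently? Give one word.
Answer: before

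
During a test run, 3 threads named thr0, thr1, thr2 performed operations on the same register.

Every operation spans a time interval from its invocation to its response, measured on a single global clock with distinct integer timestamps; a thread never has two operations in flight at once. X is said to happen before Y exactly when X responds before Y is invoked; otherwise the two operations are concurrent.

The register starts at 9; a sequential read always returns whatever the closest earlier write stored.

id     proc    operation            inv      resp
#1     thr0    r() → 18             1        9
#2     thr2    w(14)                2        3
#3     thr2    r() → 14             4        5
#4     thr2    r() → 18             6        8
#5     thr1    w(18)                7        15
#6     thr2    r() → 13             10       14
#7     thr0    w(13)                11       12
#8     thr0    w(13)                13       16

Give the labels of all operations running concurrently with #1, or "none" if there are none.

concurrent with #1 ([1,9]): every op whose interval crosses 1..9
#2 [2,3]: concurrent
#3 [4,5]: concurrent
#4 [6,8]: concurrent
#5 [7,15]: concurrent
#6 [10,14]: after
#7 [11,12]: after
#8 [13,16]: after

#2, #3, #4, #5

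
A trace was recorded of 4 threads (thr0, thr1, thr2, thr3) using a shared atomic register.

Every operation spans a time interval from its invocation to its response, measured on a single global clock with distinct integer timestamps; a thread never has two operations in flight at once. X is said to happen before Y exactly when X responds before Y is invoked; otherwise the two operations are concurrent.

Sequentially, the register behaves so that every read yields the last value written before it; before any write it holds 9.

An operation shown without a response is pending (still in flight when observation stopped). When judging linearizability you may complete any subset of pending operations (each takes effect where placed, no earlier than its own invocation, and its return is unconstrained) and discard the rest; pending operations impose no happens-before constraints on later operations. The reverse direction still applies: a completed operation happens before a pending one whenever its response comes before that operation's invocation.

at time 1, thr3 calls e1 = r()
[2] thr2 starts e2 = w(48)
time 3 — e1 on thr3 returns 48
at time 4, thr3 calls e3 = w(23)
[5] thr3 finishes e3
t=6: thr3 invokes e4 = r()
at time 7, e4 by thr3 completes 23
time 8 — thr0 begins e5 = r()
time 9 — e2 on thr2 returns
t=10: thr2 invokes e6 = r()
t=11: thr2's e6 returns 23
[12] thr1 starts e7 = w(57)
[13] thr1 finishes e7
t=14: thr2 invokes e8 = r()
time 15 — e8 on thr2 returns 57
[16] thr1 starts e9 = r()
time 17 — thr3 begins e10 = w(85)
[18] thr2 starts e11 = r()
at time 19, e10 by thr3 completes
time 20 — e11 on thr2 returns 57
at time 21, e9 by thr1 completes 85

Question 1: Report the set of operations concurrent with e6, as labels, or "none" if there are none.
e6 spans [10,11]; an op avoiding the whole window 10..11 is ordered, any other is concurrent
e1 [1,3]: before
e2 [2,9]: before
e3 [4,5]: before
e4 [6,7]: before
e5 [8,…): concurrent
e7 [12,13]: after
e8 [14,15]: after
e9 [16,21]: after
e10 [17,19]: after
e11 [18,20]: after

e5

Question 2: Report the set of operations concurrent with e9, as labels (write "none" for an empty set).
concurrent with e9 ([16,21]): every op whose interval crosses 16..21
e1 [1,3]: before
e2 [2,9]: before
e3 [4,5]: before
e4 [6,7]: before
e5 [8,…): concurrent
e6 [10,11]: before
e7 [12,13]: before
e8 [14,15]: before
e10 [17,19]: concurrent
e11 [18,20]: concurrent

e10, e11, e5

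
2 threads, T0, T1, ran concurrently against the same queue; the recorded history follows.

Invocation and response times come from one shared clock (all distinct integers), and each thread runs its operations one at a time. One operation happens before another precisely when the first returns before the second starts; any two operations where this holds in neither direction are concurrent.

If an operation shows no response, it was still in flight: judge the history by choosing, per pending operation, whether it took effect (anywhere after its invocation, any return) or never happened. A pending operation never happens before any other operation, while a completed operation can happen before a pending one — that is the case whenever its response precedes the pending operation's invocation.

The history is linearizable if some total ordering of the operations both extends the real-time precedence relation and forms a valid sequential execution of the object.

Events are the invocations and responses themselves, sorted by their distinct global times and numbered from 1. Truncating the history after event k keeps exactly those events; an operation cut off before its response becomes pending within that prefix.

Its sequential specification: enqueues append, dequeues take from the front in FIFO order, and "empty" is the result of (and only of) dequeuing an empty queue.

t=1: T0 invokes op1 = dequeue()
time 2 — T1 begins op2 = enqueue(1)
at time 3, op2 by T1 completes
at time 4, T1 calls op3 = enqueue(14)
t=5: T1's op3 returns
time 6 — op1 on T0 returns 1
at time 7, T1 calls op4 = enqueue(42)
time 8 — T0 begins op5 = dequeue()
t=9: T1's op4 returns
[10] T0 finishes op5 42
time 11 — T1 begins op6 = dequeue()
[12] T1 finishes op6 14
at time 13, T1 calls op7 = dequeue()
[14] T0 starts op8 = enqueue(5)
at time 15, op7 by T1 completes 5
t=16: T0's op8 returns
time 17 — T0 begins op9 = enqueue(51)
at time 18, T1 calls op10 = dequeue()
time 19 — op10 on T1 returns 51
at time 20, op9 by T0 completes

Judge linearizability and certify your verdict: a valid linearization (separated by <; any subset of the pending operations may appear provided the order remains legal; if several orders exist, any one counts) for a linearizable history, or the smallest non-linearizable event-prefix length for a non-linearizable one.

the violation lands at event 10, op5's response at time 10: events 1..9 linearize, events 1..10 do not
6 orders of the 5 completed queue ops respect real time; none is legal
take op1, op2, op3, op4, op5: step 1 already fails, because op1 dequeue() → 1 cannot occur there
take op1, op2, op3, op5, op4: step 1 already fails, because op1 dequeue() → 1 cannot occur there

not linearizable — minimal violating prefix: 10 events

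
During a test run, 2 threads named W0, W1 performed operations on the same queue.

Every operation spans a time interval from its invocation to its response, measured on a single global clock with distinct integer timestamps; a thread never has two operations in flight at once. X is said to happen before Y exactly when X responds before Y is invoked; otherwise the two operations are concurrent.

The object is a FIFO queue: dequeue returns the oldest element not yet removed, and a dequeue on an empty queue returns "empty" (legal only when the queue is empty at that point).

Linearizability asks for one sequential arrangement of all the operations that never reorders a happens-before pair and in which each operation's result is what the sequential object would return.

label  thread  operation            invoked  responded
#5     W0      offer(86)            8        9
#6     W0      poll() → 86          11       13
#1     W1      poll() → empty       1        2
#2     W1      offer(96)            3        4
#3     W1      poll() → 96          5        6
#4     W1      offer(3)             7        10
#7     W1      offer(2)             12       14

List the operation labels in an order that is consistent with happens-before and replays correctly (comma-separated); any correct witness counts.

step 1: #1 poll() → empty — queue <>
step 2: #2 offer(96) — queue <96>
step 3: #3 poll() → 96 — queue <>
step 4: #5 offer(86) — queue <86>
step 5: #4 offer(3) — queue <86,3>
step 6: #6 poll() → 86 — queue <3>
step 7: #7 offer(2) — queue <3,2>

#1, #2, #3, #5, #4, #6, #7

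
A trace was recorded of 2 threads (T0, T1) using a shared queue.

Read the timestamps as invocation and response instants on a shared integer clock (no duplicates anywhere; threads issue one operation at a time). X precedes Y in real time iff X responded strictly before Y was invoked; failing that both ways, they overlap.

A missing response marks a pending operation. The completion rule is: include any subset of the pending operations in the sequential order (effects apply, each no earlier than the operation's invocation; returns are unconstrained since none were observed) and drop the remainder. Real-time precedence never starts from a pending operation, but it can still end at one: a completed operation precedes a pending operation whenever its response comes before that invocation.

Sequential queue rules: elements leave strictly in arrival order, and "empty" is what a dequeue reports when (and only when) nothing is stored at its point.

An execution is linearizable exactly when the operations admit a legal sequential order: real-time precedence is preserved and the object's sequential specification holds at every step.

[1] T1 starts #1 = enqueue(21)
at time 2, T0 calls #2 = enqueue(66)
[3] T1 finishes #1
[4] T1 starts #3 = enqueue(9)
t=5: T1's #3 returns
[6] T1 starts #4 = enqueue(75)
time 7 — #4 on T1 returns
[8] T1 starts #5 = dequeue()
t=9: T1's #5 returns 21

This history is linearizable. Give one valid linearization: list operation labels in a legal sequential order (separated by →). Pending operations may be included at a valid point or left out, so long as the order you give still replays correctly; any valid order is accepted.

#1 → #2 → #3 → #4 → #5

1. #1 enqueue(21), leaving queue <21>
2. #2 enqueue(66) (pending, included), leaving queue <21,66>
3. #3 enqueue(9), leaving queue <21,66,9>
4. #4 enqueue(75), leaving queue <21,66,9,75>
5. #5 dequeue() → 21, leaving queue <66,9,75>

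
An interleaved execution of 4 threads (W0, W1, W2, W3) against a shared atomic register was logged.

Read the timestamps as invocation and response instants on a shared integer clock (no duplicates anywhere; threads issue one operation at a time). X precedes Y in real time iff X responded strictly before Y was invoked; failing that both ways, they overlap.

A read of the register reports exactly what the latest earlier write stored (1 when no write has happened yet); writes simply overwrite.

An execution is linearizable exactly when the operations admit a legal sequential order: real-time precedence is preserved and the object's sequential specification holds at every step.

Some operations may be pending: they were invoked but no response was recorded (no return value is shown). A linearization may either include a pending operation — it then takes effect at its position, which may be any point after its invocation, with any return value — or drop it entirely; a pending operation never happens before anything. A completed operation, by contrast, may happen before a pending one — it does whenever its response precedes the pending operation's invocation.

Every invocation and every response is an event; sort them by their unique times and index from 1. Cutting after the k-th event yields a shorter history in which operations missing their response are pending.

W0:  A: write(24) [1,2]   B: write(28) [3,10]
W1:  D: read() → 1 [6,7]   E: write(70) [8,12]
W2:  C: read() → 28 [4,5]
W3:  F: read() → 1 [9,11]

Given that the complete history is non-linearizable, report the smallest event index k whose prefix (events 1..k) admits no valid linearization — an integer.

7

events 1..6 are still linearizable — one witness is A, B, C:
step 1: A write(24) — value 24
step 2: B write(28) (pending, included) — value 28
step 3: C read() → 28 — value 28
with event 7 included (D responding at time 7), all real-time-consistent orders fail
no escape via the 1 pending operation (B): every completion choice fails
take A, C, D (pending dropped): step 2 already fails, because C read() → 28 cannot occur there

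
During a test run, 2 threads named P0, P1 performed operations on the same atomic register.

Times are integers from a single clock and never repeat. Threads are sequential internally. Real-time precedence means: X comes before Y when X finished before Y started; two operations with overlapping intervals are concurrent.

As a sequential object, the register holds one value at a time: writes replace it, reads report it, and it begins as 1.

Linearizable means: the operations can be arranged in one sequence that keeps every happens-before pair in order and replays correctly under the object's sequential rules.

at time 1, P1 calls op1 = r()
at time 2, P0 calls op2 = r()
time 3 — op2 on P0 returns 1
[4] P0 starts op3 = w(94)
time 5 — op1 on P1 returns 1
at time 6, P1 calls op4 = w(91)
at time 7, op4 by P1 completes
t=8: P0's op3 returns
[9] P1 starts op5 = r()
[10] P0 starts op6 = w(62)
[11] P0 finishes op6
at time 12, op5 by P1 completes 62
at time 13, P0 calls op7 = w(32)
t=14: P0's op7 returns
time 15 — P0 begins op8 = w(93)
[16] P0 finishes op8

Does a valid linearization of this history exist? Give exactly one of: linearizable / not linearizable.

linearizable

one valid linearization: op1, op2, op3, op4, op6, op5, op7, op8
1. op1 r() → 1, leaving value 1
2. op2 r() → 1, leaving value 1
3. op3 w(94), leaving value 94
4. op4 w(91), leaving value 91
5. op6 w(62), leaving value 62
6. op5 r() → 62, leaving value 62
7. op7 w(32), leaving value 32
8. op8 w(93), leaving value 93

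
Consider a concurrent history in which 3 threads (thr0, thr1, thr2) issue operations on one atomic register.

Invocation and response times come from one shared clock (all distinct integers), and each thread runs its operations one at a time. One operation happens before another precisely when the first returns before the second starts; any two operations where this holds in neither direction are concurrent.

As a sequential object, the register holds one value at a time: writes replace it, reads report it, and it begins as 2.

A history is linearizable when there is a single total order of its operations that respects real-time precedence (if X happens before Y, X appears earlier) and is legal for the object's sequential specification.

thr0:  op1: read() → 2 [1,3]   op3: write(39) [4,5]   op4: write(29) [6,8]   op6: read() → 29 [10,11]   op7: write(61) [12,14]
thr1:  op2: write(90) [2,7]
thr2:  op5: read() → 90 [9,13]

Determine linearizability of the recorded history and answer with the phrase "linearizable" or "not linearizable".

already the first 13 events (up to op5's response at time 13) admit no linearization; the first 12 still do
no legal order exists: 8 real-time-consistent candidates over 6 completed atomic register operations, all rejected
completion choices over the 1 pending operation (op7) were checked; none helps
take op1, op2, op3, op4, op5, op6 (pending dropped): step 5 already fails, because op5 read() → 90 cannot occur there
take op1, op2, op3, op4, op6, op5 (pending dropped): step 6 already fails, because op5 read() → 90 cannot occur there

not linearizable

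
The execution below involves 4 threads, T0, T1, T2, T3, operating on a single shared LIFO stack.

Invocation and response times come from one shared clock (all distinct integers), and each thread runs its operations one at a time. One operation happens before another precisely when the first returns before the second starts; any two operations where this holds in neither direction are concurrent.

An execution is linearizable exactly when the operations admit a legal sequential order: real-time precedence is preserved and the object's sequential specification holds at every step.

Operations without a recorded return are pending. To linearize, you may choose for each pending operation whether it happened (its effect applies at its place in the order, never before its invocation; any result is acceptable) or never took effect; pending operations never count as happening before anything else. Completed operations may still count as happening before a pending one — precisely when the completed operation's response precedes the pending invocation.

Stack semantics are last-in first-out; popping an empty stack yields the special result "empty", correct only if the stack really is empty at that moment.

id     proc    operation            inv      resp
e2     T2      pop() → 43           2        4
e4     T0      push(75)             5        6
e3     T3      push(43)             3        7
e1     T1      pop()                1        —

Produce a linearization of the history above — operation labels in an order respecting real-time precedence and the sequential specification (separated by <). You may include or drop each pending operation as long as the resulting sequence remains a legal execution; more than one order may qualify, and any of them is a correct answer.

e1 < e3 < e2 < e4

step 1: e1 pop() (pending, included) — stack <>
step 2: e3 push(43) — stack <43>
step 3: e2 pop() → 43 — stack <>
step 4: e4 push(75) — stack <75>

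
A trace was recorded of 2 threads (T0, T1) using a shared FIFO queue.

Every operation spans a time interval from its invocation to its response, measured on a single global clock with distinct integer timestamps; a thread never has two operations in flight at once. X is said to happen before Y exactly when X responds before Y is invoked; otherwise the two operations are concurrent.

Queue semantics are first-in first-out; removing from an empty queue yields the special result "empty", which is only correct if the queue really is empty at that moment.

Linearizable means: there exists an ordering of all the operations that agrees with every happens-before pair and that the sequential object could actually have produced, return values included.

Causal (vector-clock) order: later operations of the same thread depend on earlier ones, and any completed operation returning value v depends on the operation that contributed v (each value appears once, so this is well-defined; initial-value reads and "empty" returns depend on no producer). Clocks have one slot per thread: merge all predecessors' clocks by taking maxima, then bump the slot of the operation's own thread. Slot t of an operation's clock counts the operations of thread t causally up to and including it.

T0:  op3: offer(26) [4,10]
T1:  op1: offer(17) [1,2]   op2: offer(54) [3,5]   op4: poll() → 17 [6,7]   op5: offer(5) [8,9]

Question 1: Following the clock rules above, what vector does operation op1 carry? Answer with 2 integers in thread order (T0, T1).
VC(op1, invoked at 1): no causal predecessors; +1 on T1 → (0, 1)
VC(op3, invoked at 4): no causal predecessors; +1 on T0 → (1, 0)
op2, invoked 3, takes VC(op1)=(0, 1) under max, adds 1 for T1 → (0, 2)
op4, invoked 6, takes VC(op1)=(0, 1), VC(op2)=(0, 2) under max, adds 1 for T1 → (0, 3)
op5, invoked 8, takes VC(op4)=(0, 3) under max, adds 1 for T1 → (0, 4)
target: VC(op1) = (0, 1)

(0, 1)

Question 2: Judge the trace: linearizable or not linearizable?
witness order: op1, op2, op3, op4, op5
1. op1 offer(17), leaving queue <17>
2. op2 offer(54), leaving queue <17,54>
3. op3 offer(26), leaving queue <17,54,26>
4. op4 poll() → 17, leaving queue <54,26>
5. op5 offer(5), leaving queue <54,26,5>

linearizable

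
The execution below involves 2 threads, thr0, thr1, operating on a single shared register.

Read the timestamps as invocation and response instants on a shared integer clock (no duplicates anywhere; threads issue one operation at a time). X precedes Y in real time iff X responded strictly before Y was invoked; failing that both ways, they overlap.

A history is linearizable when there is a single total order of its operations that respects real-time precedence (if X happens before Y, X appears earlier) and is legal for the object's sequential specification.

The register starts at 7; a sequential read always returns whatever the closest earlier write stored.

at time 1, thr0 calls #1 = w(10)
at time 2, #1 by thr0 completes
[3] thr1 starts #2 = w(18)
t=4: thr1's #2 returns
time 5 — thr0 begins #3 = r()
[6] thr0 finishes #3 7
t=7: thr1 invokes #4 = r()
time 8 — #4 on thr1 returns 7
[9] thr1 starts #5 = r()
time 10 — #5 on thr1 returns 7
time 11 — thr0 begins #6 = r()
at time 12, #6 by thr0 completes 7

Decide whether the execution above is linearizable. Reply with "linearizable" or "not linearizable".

not linearizable

prefix check: 1..5 passes, 1..6 fails once #3's time-6 response joins
the completed operations (3 total) allow one real-time order; the register replay rejects it
sample order #1, #2, #3 stalls at step 3 — #3 r() → 7 has no legal effect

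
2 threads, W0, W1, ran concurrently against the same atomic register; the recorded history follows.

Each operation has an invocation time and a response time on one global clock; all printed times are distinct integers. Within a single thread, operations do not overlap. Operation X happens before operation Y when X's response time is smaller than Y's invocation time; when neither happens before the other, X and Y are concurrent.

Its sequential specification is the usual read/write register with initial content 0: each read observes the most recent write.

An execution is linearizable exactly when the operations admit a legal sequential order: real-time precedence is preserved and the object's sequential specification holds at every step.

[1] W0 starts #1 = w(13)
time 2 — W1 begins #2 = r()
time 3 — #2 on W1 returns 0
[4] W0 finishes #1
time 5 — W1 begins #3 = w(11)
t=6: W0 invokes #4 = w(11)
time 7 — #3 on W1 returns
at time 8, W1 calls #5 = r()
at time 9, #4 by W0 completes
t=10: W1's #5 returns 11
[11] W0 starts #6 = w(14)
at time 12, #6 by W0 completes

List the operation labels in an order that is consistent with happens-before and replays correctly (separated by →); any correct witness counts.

#2 → #1 → #3 → #4 → #5 → #6

after step 1 (#2 r() → 0): value 0
after step 2 (#1 w(13)): value 13
after step 3 (#3 w(11)): value 11
after step 4 (#4 w(11)): value 11
after step 5 (#5 r() → 11): value 11
after step 6 (#6 w(14)): value 14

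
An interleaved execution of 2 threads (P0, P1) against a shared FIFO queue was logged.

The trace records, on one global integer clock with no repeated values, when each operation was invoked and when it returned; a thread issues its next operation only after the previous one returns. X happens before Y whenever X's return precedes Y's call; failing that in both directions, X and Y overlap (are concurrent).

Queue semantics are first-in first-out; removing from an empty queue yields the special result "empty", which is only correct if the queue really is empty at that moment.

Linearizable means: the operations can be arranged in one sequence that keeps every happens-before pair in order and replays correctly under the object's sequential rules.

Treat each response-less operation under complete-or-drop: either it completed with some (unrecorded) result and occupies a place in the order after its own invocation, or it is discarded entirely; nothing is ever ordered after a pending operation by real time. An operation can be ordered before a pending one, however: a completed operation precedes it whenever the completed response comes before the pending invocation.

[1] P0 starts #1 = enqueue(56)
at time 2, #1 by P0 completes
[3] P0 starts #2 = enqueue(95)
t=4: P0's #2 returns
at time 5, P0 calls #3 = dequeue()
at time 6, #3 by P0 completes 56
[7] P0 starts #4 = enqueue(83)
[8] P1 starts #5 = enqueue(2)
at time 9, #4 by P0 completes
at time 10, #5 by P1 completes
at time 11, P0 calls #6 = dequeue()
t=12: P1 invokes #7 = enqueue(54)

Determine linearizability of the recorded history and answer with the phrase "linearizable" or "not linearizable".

linearizable

witness order: #1, #2, #3, #4, #5
1. #1 enqueue(56), leaving queue <56>
2. #2 enqueue(95), leaving queue <56,95>
3. #3 dequeue() → 56, leaving queue <95>
4. #4 enqueue(83), leaving queue <95,83>
5. #5 enqueue(2), leaving queue <95,83,2>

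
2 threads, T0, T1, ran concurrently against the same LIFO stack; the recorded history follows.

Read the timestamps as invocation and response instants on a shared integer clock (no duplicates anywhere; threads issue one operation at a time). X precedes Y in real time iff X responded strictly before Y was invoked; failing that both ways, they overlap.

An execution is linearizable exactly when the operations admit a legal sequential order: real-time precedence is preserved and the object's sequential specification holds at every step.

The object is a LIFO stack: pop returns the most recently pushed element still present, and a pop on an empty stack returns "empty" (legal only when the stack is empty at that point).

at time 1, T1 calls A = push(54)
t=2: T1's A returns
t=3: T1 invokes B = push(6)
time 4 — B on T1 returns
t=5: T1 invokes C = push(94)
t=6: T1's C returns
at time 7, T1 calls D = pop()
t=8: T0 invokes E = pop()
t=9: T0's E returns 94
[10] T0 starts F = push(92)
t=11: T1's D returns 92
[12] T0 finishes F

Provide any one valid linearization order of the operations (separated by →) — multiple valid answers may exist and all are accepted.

A → B → C → E → F → D

step 1: A push(54) — stack <54>
step 2: B push(6) — stack <54,6>
step 3: C push(94) — stack <54,6,94>
step 4: E pop() → 94 — stack <54,6>
step 5: F push(92) — stack <54,6,92>
step 6: D pop() → 92 — stack <54,6>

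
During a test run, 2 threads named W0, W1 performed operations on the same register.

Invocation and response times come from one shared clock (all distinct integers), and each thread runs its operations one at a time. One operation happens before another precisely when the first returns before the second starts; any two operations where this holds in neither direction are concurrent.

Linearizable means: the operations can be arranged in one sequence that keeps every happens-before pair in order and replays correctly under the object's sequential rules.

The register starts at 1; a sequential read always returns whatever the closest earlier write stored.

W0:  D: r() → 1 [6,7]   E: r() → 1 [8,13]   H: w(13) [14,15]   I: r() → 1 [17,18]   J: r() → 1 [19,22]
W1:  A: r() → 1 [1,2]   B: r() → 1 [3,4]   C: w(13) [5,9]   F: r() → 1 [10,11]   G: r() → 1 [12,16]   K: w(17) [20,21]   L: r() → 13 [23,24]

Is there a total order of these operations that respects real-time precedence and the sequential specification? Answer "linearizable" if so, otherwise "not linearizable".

not linearizable

prefix check: 1..10 passes, 1..11 fails once F's time-11 response joins
every one of the 2 real-time-consistent orders over 5 completed register ops fails the sequential spec
no escape via the 1 pending operation (E): every completion choice fails
take A, B, C, D, F (pending dropped): step 4 already fails, because D r() → 1 cannot occur there
take A, B, D, C, F (pending dropped): step 5 already fails, because F r() → 1 cannot occur there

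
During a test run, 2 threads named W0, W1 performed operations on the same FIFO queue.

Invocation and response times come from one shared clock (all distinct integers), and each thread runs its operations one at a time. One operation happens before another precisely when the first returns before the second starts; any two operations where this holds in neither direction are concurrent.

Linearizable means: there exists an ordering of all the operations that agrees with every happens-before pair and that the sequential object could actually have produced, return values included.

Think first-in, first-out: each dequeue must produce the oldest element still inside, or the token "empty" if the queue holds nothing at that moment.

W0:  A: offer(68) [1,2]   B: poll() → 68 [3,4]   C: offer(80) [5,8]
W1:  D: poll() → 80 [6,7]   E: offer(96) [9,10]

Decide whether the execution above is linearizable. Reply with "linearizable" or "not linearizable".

linearizable

witness order: A, B, C, D, E
step 1: A offer(68) — queue <68>
step 2: B poll() → 68 — queue <>
step 3: C offer(80) — queue <80>
step 4: D poll() → 80 — queue <>
step 5: E offer(96) — queue <96>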